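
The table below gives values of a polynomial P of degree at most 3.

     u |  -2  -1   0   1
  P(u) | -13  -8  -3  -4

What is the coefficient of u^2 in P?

-3

Write P(u) = au^3 + bu^2 + cu + d. Substituting each data point gives a linear system:
  -8a + 4b - 2c + d = -13
  -a + b - c + d = -8
  d = -3
  a + b + c + d = -4
Solving the system yields a = -1, b = -3, c = 3, d = -3.
So P(u) = -u³ - 3u² + 3u - 3.
The coefficient of u^2 is -3.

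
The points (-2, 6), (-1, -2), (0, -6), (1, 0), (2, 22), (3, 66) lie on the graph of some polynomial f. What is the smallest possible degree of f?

3

Forward differences of the values at n = -2, -1, 0, 1, 2, 3:
  f  : 6  -2  -6  0  22  66
  Δ  : -8  -4  6  22  44
  Δ^2: 4  10  16  22
  Δ^3: 6  6  6
  Δ^4: 0  0
  Δ^5: 0
The third differences are constant (6) and nonzero, while all higher differences vanish, so the minimal degree is 3.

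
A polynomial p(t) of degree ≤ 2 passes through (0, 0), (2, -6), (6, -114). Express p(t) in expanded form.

Write p(t) = at^2 + bt + c. Substituting each data point gives a linear system:
  c = 0
  4a + 2b + c = -6
  36a + 6b + c = -114
Solving the system yields a = -4, b = 5, c = 0.
So p(t) = -4t^2 + 5t.
Check: p(6) = -114. ✓

p(t) = -4t^2 + 5t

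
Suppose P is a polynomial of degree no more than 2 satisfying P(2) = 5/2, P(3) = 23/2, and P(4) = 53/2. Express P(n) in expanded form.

P(n) = 3n^2 - 6n + 5/2

Write P(n) = an^2 + bn + c. Substituting each data point gives a linear system:
  4a + 2b + c = 5/2
  9a + 3b + c = 23/2
  16a + 4b + c = 53/2
Solving the system yields a = 3, b = -6, c = 5/2.
So P(n) = 3n^2 - 6n + 5/2.
Check: P(2) = 5/2. ✓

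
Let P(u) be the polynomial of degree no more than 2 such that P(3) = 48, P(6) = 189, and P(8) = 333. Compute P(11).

624

Write P(u) = au^2 + bu + c. Substituting each data point gives a linear system:
  9a + 3b + c = 48
  36a + 6b + c = 189
  64a + 8b + c = 333
Solving the system yields a = 5, b = 2, c = -3.
So P(u) = 5u^2 + 2u - 3.
Then P(11) = 624.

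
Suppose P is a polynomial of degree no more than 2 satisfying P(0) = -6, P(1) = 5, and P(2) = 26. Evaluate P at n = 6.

210

Write P(n) = an^2 + bn + c. Substituting each data point gives a linear system:
  c = -6
  a + b + c = 5
  4a + 2b + c = 26
Solving the system yields a = 5, b = 6, c = -6.
So P(n) = 5n² + 6n - 6.
Then P(6) = 210.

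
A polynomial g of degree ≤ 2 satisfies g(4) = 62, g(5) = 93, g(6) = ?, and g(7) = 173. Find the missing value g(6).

130

On equispaced nodes a degree-2 polynomial has vanishing third forward difference, so
  - g(4) + 3·g(5) - 3·g(6) + g(7) = 0.
Substituting the known values and solving for g(6):
  -3·g(6) = -390
  g(6) = 130.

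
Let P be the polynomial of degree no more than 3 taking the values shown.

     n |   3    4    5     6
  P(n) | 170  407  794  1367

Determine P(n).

Using the Lagrange interpolation formula with nodes 3, 4, 5, 6:
  L_0(n) = (n - 4)(n - 5)(n - 6) / -6
  L_1(n) = (n - 3)(n - 5)(n - 6) / 2
  L_2(n) = (n - 3)(n - 4)(n - 6) / -2
  L_3(n) = (n - 3)(n - 4)(n - 5) / 6
Then P(n) = 170·L_0(n) + 407·L_1(n) + 794·L_2(n) + 1367·L_3(n).
Expanding and collecting terms gives P(n) = 6n^3 + 3n^2 - 6n - 1.
Check: P(6) = 1367. ✓

P(n) = 6n^3 + 3n^2 - 6n - 1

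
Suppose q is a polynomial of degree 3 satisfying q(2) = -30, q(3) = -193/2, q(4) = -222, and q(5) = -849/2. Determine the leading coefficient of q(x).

Write q(x) = ax^3 + bx^2 + cx + d. Substituting each data point gives a linear system:
  8a + 4b + 2c + d = -30
  27a + 9b + 3c + d = -193/2
  64a + 16b + 4c + d = -222
  125a + 25b + 5c + d = -849/2
Solving the system yields a = -3, b = -5/2, c = 3, d = -2.
So q(x) = -3x³ - (5/2)x² + 3x - 2.
The leading coefficient is -3.

-3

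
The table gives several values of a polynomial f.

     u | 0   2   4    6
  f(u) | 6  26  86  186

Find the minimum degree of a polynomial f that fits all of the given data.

2

Forward differences of the values at u = 0, 2, 4, 6:
  f  : 6  26  86  186
  Δ  : 20  60  100
  Δ^2: 40  40
  Δ^3: 0
The second differences are constant (40) and nonzero, while all higher differences vanish, so the minimal degree is 2.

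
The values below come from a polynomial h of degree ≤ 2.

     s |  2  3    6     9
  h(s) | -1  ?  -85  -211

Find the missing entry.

-13

The 3 known points determine the degree-2 polynomial uniquely.
Write h(s) = as^2 + bs + c. Substituting each data point gives a linear system:
  4a + 2b + c = -1
  36a + 6b + c = -85
  81a + 9b + c = -211
Solving the system yields a = -3, b = 3, c = 5.
So h(s) = -3s² + 3s + 5.
Then h(3) = -13.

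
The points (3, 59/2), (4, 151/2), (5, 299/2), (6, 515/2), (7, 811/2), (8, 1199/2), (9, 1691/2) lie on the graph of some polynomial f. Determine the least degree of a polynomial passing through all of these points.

Forward differences of the values at t = 3, 4, 5, 6, 7, 8, 9:
  f  : 59/2  151/2  299/2  515/2  811/2  1199/2  1691/2
  Δ  : 46  74  108  148  194  246
  Δ^2: 28  34  40  46  52
  Δ^3: 6  6  6  6
  Δ^4: 0  0  0
  Δ^5: 0  0
  Δ^6: 0
The third differences are constant (6) and nonzero, while all higher differences vanish, so the minimal degree is 3.

3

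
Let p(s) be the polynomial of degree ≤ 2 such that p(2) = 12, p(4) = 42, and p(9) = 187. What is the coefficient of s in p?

Write p(s) = as^2 + bs + c. Substituting each data point gives a linear system:
  4a + 2b + c = 12
  16a + 4b + c = 42
  81a + 9b + c = 187
Solving the system yields a = 2, b = 3, c = -2.
So p(s) = 2s² + 3s - 2.
The coefficient of s is 3.

3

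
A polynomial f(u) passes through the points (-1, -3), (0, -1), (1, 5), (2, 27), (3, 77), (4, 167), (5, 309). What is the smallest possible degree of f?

3

Forward differences of the values at u = -1, 0, 1, 2, 3, 4, 5:
  f  : -3  -1  5  27  77  167  309
  Δ  : 2  6  22  50  90  142
  Δ^2: 4  16  28  40  52
  Δ^3: 12  12  12  12
  Δ^4: 0  0  0
  Δ^5: 0  0
  Δ^6: 0
The third differences are constant (12) and nonzero, while all higher differences vanish, so the minimal degree is 3.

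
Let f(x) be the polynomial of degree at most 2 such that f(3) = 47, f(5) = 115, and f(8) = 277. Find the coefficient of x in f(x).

Write f(x) = ax^2 + bx + c. Substituting each data point gives a linear system:
  9a + 3b + c = 47
  25a + 5b + c = 115
  64a + 8b + c = 277
Solving the system yields a = 4, b = 2, c = 5.
So f(x) = 4x² + 2x + 5.
The coefficient of x is 2.

2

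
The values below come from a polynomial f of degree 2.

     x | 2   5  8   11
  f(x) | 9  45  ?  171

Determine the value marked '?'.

The 3 known points determine the degree-2 polynomial uniquely.
Write f(x) = ax^2 + bx + c. Substituting each data point gives a linear system:
  4a + 2b + c = 9
  25a + 5b + c = 45
  121a + 11b + c = 171
Solving the system yields a = 1, b = 5, c = -5.
So f(x) = x^2 + 5x - 5.
Then f(8) = 99.

99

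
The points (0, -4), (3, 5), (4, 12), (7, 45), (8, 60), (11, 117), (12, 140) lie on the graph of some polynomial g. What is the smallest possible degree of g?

2

Divided differences on the nodes 0, 3, 4, 7, 8, 11, 12:
  order 0: -4  5  12  45  60  117  140
  order 1: 3  7  11  15  19  23
  order 2: 1  1  1  1  1
  order 3: 0  0  0  0
  order 4: 0  0  0
  order 5: 0  0
  order 6: 0
The order-2 divided differences are all 1 (nonzero) and every higher order vanishes, so the data lies on a polynomial of degree exactly 2.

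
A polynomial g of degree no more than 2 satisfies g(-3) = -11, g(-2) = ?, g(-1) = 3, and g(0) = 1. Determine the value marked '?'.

On equispaced nodes a degree-2 polynomial has vanishing third forward difference, so
  - g(-3) + 3·g(-2) - 3·g(-1) + g(0) = 0.
Substituting the known values and solving for g(-2):
  3·g(-2) = -3
  g(-2) = -1.

-1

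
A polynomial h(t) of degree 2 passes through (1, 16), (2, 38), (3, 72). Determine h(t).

h(t) = 6t^2 + 4t + 6

Using the Lagrange interpolation formula with nodes 1, 2, 3:
  L_0(t) = (t - 2)(t - 3) / 2
  L_1(t) = (t - 1)(t - 3) / -1
  L_2(t) = (t - 1)(t - 2) / 2
Then h(t) = 16·L_0(t) + 38·L_1(t) + 72·L_2(t).
Expanding and collecting terms gives h(t) = 6t^2 + 4t + 6.
Check: h(2) = 38. ✓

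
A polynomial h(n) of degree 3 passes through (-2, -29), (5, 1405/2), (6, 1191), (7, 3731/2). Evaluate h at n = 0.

Write h(n) = an^3 + bn^2 + cn + d. Substituting each data point gives a linear system:
  -8a + 4b - 2c + d = -29
  125a + 25b + 5c + d = 1405/2
  216a + 36b + 6c + d = 1191
  343a + 49b + 7c + d = 3731/2
Solving the system yields a = 5, b = 3, c = 1/2, d = 0.
So h(n) = 5n^3 + 3n^2 + (1/2)n.
Then h(0) = 0.

0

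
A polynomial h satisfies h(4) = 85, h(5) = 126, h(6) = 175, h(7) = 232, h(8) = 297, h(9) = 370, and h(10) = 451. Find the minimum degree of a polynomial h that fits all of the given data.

Forward differences of the values at t = 4, 5, 6, 7, 8, 9, 10:
  h  : 85  126  175  232  297  370  451
  Δ  : 41  49  57  65  73  81
  Δ^2: 8  8  8  8  8
  Δ^3: 0  0  0  0
  Δ^4: 0  0  0
  Δ^5: 0  0
  Δ^6: 0
The second differences are constant (8) and nonzero, while all higher differences vanish, so the minimal degree is 2.

2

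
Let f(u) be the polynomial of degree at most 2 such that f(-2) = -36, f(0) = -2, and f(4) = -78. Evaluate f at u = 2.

-16

Using the Lagrange interpolation formula with nodes -2, 0, 4:
  L_0(u) = u(u - 4) / 12
  L_1(u) = (u + 2)(u - 4) / -8
  L_2(u) = (u + 2)u / 24
Then f(u) = -36·L_0(u) - 2·L_1(u) - 78·L_2(u).
Expanding and collecting terms gives f(u) = -6u² + 5u - 2.
Evaluating at u = 2: f(2) = -16.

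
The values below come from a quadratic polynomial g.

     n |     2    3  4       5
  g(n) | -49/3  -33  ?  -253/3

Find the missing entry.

The 3 known points determine the degree-2 polynomial uniquely.
Write g(n) = an^2 + bn + c. Substituting each data point gives a linear system:
  4a + 2b + c = -49/3
  9a + 3b + c = -33
  25a + 5b + c = -253/3
Solving the system yields a = -3, b = -5/3, c = -1.
So g(n) = -3n² - (5/3)n - 1.
Then g(4) = -167/3.

-167/3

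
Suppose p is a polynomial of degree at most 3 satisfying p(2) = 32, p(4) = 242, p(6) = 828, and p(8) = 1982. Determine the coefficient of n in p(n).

-1

Write p(n) = an^3 + bn^2 + cn + d. Substituting each data point gives a linear system:
  8a + 4b + 2c + d = 32
  64a + 16b + 4c + d = 242
  216a + 36b + 6c + d = 828
  512a + 64b + 8c + d = 1982
Solving the system yields a = 4, b = -1, c = -1, d = 6.
So p(n) = 4n^3 - n^2 - n + 6.
The coefficient of n is -1.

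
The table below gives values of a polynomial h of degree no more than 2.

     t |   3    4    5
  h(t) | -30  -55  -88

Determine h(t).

h(t) = -4t^2 + 3t - 3

Using the Lagrange interpolation formula with nodes 3, 4, 5:
  L_0(t) = (t - 4)(t - 5) / 2
  L_1(t) = (t - 3)(t - 5) / -1
  L_2(t) = (t - 3)(t - 4) / 2
Then h(t) = -30·L_0(t) - 55·L_1(t) - 88·L_2(t).
Expanding and collecting terms gives h(t) = -4t² + 3t - 3.
Check: h(3) = -30. ✓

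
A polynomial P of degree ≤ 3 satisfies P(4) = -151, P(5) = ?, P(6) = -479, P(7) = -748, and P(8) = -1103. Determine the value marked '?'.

The 4 known points determine the degree-3 polynomial uniquely.
Write P(n) = an^3 + bn^2 + cn + d. Substituting each data point gives a linear system:
  64a + 16b + 4c + d = -151
  216a + 36b + 6c + d = -479
  343a + 49b + 7c + d = -748
  512a + 64b + 8c + d = -1103
Solving the system yields a = -2, b = -1, c = -2, d = 1.
So P(n) = -2n^3 - n^2 - 2n + 1.
Then P(5) = -284.

-284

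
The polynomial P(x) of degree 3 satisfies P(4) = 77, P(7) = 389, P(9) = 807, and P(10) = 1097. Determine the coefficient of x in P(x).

Write P(x) = ax^3 + bx^2 + cx + d. Substituting each data point gives a linear system:
  64a + 16b + 4c + d = 77
  343a + 49b + 7c + d = 389
  729a + 81b + 9c + d = 807
  1000a + 100b + 10c + d = 1097
Solving the system yields a = 1, b = 1, c = 0, d = -3.
So P(x) = x^3 + x^2 - 3.
The coefficient of x is 0.

0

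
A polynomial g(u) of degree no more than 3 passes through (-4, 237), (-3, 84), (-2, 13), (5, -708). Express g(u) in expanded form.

Using the Lagrange interpolation formula with nodes -4, -3, -2, 5:
  L_0(u) = (u + 3)(u + 2)(u - 5) / -18
  L_1(u) = (u + 4)(u + 2)(u - 5) / 8
  L_2(u) = (u + 4)(u + 3)(u - 5) / -14
  L_3(u) = (u + 4)(u + 3)(u + 2) / 504
Then g(u) = 237·L_0(u) + 84·L_1(u) + 13·L_2(u) - 708·L_3(u).
Expanding and collecting terms gives g(u) = -5u^3 - 4u^2 + 4u - 3.
Check: g(-4) = 237. ✓

g(u) = -5u^3 - 4u^2 + 4u - 3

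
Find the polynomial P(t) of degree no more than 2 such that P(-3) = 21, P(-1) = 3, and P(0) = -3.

P(t) = t^2 - 5t - 3

Using the Lagrange interpolation formula with nodes -3, -1, 0:
  L_0(t) = (t + 1)t / 6
  L_1(t) = (t + 3)t / -2
  L_2(t) = (t + 3)(t + 1) / 3
Then P(t) = 21·L_0(t) + 3·L_1(t) - 3·L_2(t).
Expanding and collecting terms gives P(t) = t^2 - 5t - 3.
Check: P(0) = -3. ✓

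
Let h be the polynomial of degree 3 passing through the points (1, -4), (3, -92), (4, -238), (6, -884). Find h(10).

Using the Lagrange interpolation formula with nodes 1, 3, 4, 6:
  L_0(x) = (x - 3)(x - 4)(x - 6) / -30
  L_1(x) = (x - 1)(x - 4)(x - 6) / 6
  L_2(x) = (x - 1)(x - 3)(x - 6) / -6
  L_3(x) = (x - 1)(x - 3)(x - 4) / 30
Then h(x) = -4·L_0(x) - 92·L_1(x) - 238·L_2(x) - 884·L_3(x).
Expanding and collecting terms gives h(x) = -5x^3 + 6x^2 - 3x - 2.
Evaluating at x = 10: h(10) = -4432.

-4432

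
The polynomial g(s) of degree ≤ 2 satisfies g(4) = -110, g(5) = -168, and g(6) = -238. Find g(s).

Using the Lagrange interpolation formula with nodes 4, 5, 6:
  L_0(s) = (s - 5)(s - 6) / 2
  L_1(s) = (s - 4)(s - 6) / -1
  L_2(s) = (s - 4)(s - 5) / 2
Then g(s) = -110·L_0(s) - 168·L_1(s) - 238·L_2(s).
Expanding and collecting terms gives g(s) = -6s^2 - 4s + 2.
Check: g(5) = -168. ✓

g(s) = -6s^2 - 4s + 2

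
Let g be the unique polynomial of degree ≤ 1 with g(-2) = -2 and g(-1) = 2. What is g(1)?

Using the Lagrange interpolation formula with nodes -2, -1:
  L_0(n) = (n + 1) / -1
  L_1(n) = (n + 2) / 1
Then g(n) = -2·L_0(n) + 2·L_1(n).
Expanding and collecting terms gives g(n) = 4n + 6.
Evaluating at n = 1: g(1) = 10.

10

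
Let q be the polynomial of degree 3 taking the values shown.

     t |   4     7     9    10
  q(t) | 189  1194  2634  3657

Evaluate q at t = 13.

Write q(t) = at^3 + bt^2 + ct + d. Substituting each data point gives a linear system:
  64a + 16b + 4c + d = 189
  343a + 49b + 7c + d = 1194
  729a + 81b + 9c + d = 2634
  1000a + 100b + 10c + d = 3657
Solving the system yields a = 4, b = -3, c = -4, d = -3.
So q(t) = 4t^3 - 3t^2 - 4t - 3.
Then q(13) = 8226.

8226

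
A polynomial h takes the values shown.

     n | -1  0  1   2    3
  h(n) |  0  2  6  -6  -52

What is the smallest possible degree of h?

Forward differences of the values at n = -1, 0, 1, 2, 3:
  h  : 0  2  6  -6  -52
  Δ  : 2  4  -12  -46
  Δ^2: 2  -16  -34
  Δ^3: -18  -18
  Δ^4: 0
The third differences are constant (-18) and nonzero, while all higher differences vanish, so the minimal degree is 3.

3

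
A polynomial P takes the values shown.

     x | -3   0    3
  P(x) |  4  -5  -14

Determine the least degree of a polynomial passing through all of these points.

Forward differences of the values at x = -3, 0, 3:
  P  : 4  -5  -14
  Δ  : -9  -9
  Δ^2: 0
The first differences are constant (-9) and nonzero, while all higher differences vanish, so the minimal degree is 1.

1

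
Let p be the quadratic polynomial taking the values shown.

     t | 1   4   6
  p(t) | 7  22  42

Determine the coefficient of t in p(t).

Write p(t) = at^2 + bt + c. Substituting each data point gives a linear system:
  a + b + c = 7
  16a + 4b + c = 22
  36a + 6b + c = 42
Solving the system yields a = 1, b = 0, c = 6.
So p(t) = t^2 + 6.
The coefficient of t is 0.

0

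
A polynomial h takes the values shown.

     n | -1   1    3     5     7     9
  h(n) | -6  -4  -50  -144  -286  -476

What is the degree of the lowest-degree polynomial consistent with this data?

Forward differences of the values at n = -1, 1, 3, 5, 7, 9:
  h  : -6  -4  -50  -144  -286  -476
  Δ  : 2  -46  -94  -142  -190
  Δ^2: -48  -48  -48  -48
  Δ^3: 0  0  0
  Δ^4: 0  0
  Δ^5: 0
The second differences are constant (-48) and nonzero, while all higher differences vanish, so the minimal degree is 2.

2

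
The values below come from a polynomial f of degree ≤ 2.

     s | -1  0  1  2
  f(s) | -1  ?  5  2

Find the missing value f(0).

On equispaced nodes a degree-2 polynomial has vanishing third forward difference, so
  - f(-1) + 3·f(0) - 3·f(1) + f(2) = 0.
Substituting the known values and solving for f(0):
  3·f(0) = 12
  f(0) = 4.

4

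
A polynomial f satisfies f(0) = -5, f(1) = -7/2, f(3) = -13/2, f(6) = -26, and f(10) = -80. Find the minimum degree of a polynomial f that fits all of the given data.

2

Divided differences on the nodes 0, 1, 3, 6, 10:
  order 0: -5  -7/2  -13/2  -26  -80
  order 1: 3/2  -3/2  -13/2  -27/2
  order 2: -1  -1  -1
  order 3: 0  0
  order 4: 0
The order-2 divided differences are all -1 (nonzero) and every higher order vanishes, so the data lies on a polynomial of degree exactly 2.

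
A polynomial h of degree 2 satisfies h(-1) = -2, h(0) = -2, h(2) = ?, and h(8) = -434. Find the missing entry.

-38

The 3 known points determine the degree-2 polynomial uniquely.
Write h(n) = an^2 + bn + c. Substituting each data point gives a linear system:
  a - b + c = -2
  c = -2
  64a + 8b + c = -434
Solving the system yields a = -6, b = -6, c = -2.
So h(n) = -6n^2 - 6n - 2.
Then h(2) = -38.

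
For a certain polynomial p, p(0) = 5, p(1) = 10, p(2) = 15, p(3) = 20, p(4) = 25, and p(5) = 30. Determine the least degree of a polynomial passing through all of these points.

Forward differences of the values at s = 0, 1, 2, 3, 4, 5:
  p  : 5  10  15  20  25  30
  Δ  : 5  5  5  5  5
  Δ^2: 0  0  0  0
  Δ^3: 0  0  0
  Δ^4: 0  0
  Δ^5: 0
The first differences are constant (5) and nonzero, while all higher differences vanish, so the minimal degree is 1.

1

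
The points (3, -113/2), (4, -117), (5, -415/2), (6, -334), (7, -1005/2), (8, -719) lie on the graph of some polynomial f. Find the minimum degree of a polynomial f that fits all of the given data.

Forward differences of the values at u = 3, 4, 5, 6, 7, 8:
  f  : -113/2  -117  -415/2  -334  -1005/2  -719
  Δ  : -121/2  -181/2  -253/2  -337/2  -433/2
  Δ^2: -30  -36  -42  -48
  Δ^3: -6  -6  -6
  Δ^4: 0  0
  Δ^5: 0
The third differences are constant (-6) and nonzero, while all higher differences vanish, so the minimal degree is 3.

3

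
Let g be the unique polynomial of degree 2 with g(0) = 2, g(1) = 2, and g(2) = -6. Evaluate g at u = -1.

Write g(u) = au^2 + bu + c. Substituting each data point gives a linear system:
  c = 2
  a + b + c = 2
  4a + 2b + c = -6
Solving the system yields a = -4, b = 4, c = 2.
So g(u) = -4u² + 4u + 2.
Then g(-1) = -6.

-6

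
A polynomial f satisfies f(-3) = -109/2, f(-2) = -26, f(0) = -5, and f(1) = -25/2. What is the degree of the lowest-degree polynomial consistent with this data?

2

Divided differences on the nodes -3, -2, 0, 1:
  order 0: -109/2  -26  -5  -25/2
  order 1: 57/2  21/2  -15/2
  order 2: -6  -6
  order 3: 0
The order-2 divided differences are all -6 (nonzero) and every higher order vanishes, so the data lies on a polynomial of degree exactly 2.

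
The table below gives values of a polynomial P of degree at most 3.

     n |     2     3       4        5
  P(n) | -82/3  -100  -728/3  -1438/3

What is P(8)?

-5980/3

Write P(n) = an^3 + bn^2 + cn + d. Substituting each data point gives a linear system:
  8a + 4b + 2c + d = -82/3
  27a + 9b + 3c + d = -100
  64a + 16b + 4c + d = -728/3
  125a + 25b + 5c + d = -1438/3
Solving the system yields a = -4, b = 1, c = -5/3, d = 4.
So P(n) = -4n³ + n² - (5/3)n + 4.
Then P(8) = -5980/3.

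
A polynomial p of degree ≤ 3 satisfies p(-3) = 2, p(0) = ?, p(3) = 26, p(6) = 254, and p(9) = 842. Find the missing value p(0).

On equispaced nodes a degree-3 polynomial has vanishing fourth forward difference, so
  p(-3) - 4·p(0) + 6·p(3) - 4·p(6) + p(9) = 0.
Substituting the known values and solving for p(0):
  -4·p(0) = 16
  p(0) = -4.

-4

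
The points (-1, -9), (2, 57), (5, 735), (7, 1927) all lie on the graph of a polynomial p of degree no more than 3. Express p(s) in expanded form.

p(s) = 5s^3 + 4s^2 + 3s - 5

Write p(s) = as^3 + bs^2 + cs + d. Substituting each data point gives a linear system:
  -a + b - c + d = -9
  8a + 4b + 2c + d = 57
  125a + 25b + 5c + d = 735
  343a + 49b + 7c + d = 1927
Solving the system yields a = 5, b = 4, c = 3, d = -5.
So p(s) = 5s^3 + 4s^2 + 3s - 5.
Check: p(7) = 1927. ✓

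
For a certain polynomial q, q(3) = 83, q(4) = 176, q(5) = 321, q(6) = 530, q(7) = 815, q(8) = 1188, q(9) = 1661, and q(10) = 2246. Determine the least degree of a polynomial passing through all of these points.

Forward differences of the values at s = 3, 4, 5, 6, 7, 8, 9, 10:
  q  : 83  176  321  530  815  1188  1661  2246
  Δ  : 93  145  209  285  373  473  585
  Δ^2: 52  64  76  88  100  112
  Δ^3: 12  12  12  12  12
  Δ^4: 0  0  0  0
  Δ^5: 0  0  0
  Δ^6: 0  0
  Δ^7: 0
The third differences are constant (12) and nonzero, while all higher differences vanish, so the minimal degree is 3.

3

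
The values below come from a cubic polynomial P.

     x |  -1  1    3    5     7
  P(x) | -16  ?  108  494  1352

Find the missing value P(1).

On equispaced nodes a degree-3 polynomial has vanishing fourth forward difference, so
  P(-1) - 4·P(1) + 6·P(3) - 4·P(5) + P(7) = 0.
Substituting the known values and solving for P(1):
  -4·P(1) = -8
  P(1) = 2.

2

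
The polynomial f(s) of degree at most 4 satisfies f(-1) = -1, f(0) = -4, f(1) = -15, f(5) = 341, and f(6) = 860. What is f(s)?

f(s) = s^4 - s^3 - 5s^2 - 6s - 4

Write f(s) = as^4 + bs^3 + cs^2 + ds + e. Substituting each data point gives a linear system:
  a - b + c - d + e = -1
  e = -4
  a + b + c + d + e = -15
  625a + 125b + 25c + 5d + e = 341
  1296a + 216b + 36c + 6d + e = 860
Solving the system yields a = 1, b = -1, c = -5, d = -6, e = -4.
So f(s) = s^4 - s^3 - 5s^2 - 6s - 4.
Check: f(1) = -15. ✓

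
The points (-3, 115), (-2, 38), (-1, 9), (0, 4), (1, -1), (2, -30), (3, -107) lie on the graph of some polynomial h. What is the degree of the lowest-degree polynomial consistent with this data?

Forward differences of the values at t = -3, -2, -1, 0, 1, 2, 3:
  h  : 115  38  9  4  -1  -30  -107
  Δ  : -77  -29  -5  -5  -29  -77
  Δ^2: 48  24  0  -24  -48
  Δ^3: -24  -24  -24  -24
  Δ^4: 0  0  0
  Δ^5: 0  0
  Δ^6: 0
The third differences are constant (-24) and nonzero, while all higher differences vanish, so the minimal degree is 3.

3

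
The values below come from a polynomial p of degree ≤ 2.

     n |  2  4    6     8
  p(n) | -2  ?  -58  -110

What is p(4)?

-22

On equispaced nodes a degree-2 polynomial has vanishing third forward difference, so
  - p(2) + 3·p(4) - 3·p(6) + p(8) = 0.
Substituting the known values and solving for p(4):
  3·p(4) = -66
  p(4) = -22.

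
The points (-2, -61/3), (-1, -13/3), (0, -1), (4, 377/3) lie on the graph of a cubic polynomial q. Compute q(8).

Using the Lagrange interpolation formula with nodes -2, -1, 0, 4:
  L_0(t) = (t + 1)t(t - 4) / -12
  L_1(t) = (t + 2)t(t - 4) / 5
  L_2(t) = (t + 2)(t + 1)(t - 4) / -8
  L_3(t) = (t + 2)(t + 1)t / 120
Then q(t) = -61/3·L_0(t) - 13/3·L_1(t) - 1·L_2(t) + 377/3·L_3(t).
Expanding and collecting terms gives q(t) = 2t^3 - (1/3)t^2 + t - 1.
Evaluating at t = 8: q(8) = 3029/3.

3029/3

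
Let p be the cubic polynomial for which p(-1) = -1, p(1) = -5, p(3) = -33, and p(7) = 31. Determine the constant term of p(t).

Write p(t) = at^3 + bt^2 + ct + d. Substituting each data point gives a linear system:
  -a + b - c + d = -1
  a + b + c + d = -5
  27a + 9b + 3c + d = -33
  343a + 49b + 7c + d = 31
Solving the system yields a = 1, b = -6, c = -3, d = 3.
So p(t) = t^3 - 6t^2 - 3t + 3.
The constant term is 3.

3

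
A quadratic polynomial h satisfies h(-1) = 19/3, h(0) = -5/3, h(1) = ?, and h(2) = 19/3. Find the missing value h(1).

-5/3

The 3 known points determine the degree-2 polynomial uniquely.
Write h(n) = an^2 + bn + c. Substituting each data point gives a linear system:
  a - b + c = 19/3
  c = -5/3
  4a + 2b + c = 19/3
Solving the system yields a = 4, b = -4, c = -5/3.
So h(n) = 4n² - 4n - 5/3.
Then h(1) = -5/3.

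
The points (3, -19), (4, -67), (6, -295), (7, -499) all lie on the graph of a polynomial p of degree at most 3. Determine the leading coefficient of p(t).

-2

Write p(t) = at^3 + bt^2 + ct + d. Substituting each data point gives a linear system:
  27a + 9b + 3c + d = -19
  64a + 16b + 4c + d = -67
  216a + 36b + 6c + d = -295
  343a + 49b + 7c + d = -499
Solving the system yields a = -2, b = 4, c = -2, d = 5.
So p(t) = -2t³ + 4t² - 2t + 5.
The leading coefficient is -2.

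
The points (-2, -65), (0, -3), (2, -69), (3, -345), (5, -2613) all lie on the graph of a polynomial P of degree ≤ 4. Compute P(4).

Write P(t) = at^4 + bt^3 + ct^2 + dt + e. Substituting each data point gives a linear system:
  16a - 8b + 4c - 2d + e = -65
  e = -3
  16a + 8b + 4c + 2d + e = -69
  81a + 27b + 9c + 3d + e = -345
  625a + 125b + 25c + 5d + e = -2613
Solving the system yields a = -4, b = -1, c = 0, d = 3, e = -3.
So P(t) = -4t⁴ - t³ + 3t - 3.
Then P(4) = -1079.

-1079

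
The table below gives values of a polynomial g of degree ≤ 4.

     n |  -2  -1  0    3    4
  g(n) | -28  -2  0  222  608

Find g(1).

Write g(n) = an^4 + bn^3 + cn^2 + dn + e. Substituting each data point gives a linear system:
  16a - 8b + 4c - 2d + e = -28
  a - b + c - d + e = -2
  e = 0
  81a + 27b + 9c + 3d + e = 222
  256a + 64b + 16c + 4d + e = 608
Solving the system yields a = 1, b = 6, c = -1, d = -4, e = 0.
So g(n) = n^4 + 6n^3 - n^2 - 4n.
Then g(1) = 2.

2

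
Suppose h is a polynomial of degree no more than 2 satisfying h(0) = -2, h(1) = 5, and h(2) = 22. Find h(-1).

1

Write h(x) = ax^2 + bx + c. Substituting each data point gives a linear system:
  c = -2
  a + b + c = 5
  4a + 2b + c = 22
Solving the system yields a = 5, b = 2, c = -2.
So h(x) = 5x^2 + 2x - 2.
Then h(-1) = 1.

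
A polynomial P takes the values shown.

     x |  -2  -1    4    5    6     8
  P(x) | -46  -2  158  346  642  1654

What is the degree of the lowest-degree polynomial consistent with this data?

3

Divided differences on the nodes -2, -1, 4, 5, 6, 8:
  order 0: -46  -2  158  346  642  1654
  order 1: 44  32  188  296  506
  order 2: -2  26  54  70
  order 3: 4  4  4
  order 4: 0  0
  order 5: 0
The order-3 divided differences are all 4 (nonzero) and every higher order vanishes, so the data lies on a polynomial of degree exactly 3.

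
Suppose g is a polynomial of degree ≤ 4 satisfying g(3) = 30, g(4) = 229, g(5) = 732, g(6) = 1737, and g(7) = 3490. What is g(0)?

-3

Using the Lagrange interpolation formula with nodes 3, 4, 5, 6, 7:
  L_0(u) = (u - 4)(u - 5)(u - 6)(u - 7) / 24
  L_1(u) = (u - 3)(u - 5)(u - 6)(u - 7) / -6
  L_2(u) = (u - 3)(u - 4)(u - 6)(u - 7) / 4
  L_3(u) = (u - 3)(u - 4)(u - 5)(u - 7) / -6
  L_4(u) = (u - 3)(u - 4)(u - 5)(u - 6) / 24
Then g(u) = 30·L_0(u) + 229·L_1(u) + 732·L_2(u) + 1737·L_3(u) + 3490·L_4(u).
Expanding and collecting terms gives g(u) = 2u⁴ - 3u³ - 6u² + 2u - 3.
Evaluating at u = 0: g(0) = -3.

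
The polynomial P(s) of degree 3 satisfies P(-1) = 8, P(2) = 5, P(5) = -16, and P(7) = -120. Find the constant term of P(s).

-1

Write P(s) = as^3 + bs^2 + cs + d. Substituting each data point gives a linear system:
  -a + b - c + d = 8
  8a + 4b + 2c + d = 5
  125a + 25b + 5c + d = -16
  343a + 49b + 7c + d = -120
Solving the system yields a = -1, b = 5, c = -3, d = -1.
So P(s) = -s³ + 5s² - 3s - 1.
The constant term is -1.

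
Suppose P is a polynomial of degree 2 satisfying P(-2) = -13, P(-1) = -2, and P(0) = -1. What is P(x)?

Using the Lagrange interpolation formula with nodes -2, -1, 0:
  L_0(x) = (x + 1)x / 2
  L_1(x) = (x + 2)x / -1
  L_2(x) = (x + 2)(x + 1) / 2
Then P(x) = -13·L_0(x) - 2·L_1(x) - 1·L_2(x).
Expanding and collecting terms gives P(x) = -5x² - 4x - 1.
Check: P(-1) = -2. ✓

P(x) = -5x^2 - 4x - 1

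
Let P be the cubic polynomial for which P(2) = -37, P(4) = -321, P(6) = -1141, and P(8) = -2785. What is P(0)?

-1

Write P(n) = an^3 + bn^2 + cn + d. Substituting each data point gives a linear system:
  8a + 4b + 2c + d = -37
  64a + 16b + 4c + d = -321
  216a + 36b + 6c + d = -1141
  512a + 64b + 8c + d = -2785
Solving the system yields a = -6, b = 5, c = -4, d = -1.
So P(n) = -6n³ + 5n² - 4n - 1.
Then P(0) = -1.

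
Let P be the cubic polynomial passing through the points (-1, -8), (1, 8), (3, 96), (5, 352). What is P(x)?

P(x) = 2x^3 + 3x^2 + 6x - 3

Write P(x) = ax^3 + bx^2 + cx + d. Substituting each data point gives a linear system:
  -a + b - c + d = -8
  a + b + c + d = 8
  27a + 9b + 3c + d = 96
  125a + 25b + 5c + d = 352
Solving the system yields a = 2, b = 3, c = 6, d = -3.
So P(x) = 2x^3 + 3x^2 + 6x - 3.
Check: P(-1) = -8. ✓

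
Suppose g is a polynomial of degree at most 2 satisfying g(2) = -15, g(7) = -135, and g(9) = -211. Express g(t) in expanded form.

g(t) = -2t^2 - 6t + 5

Write g(t) = at^2 + bt + c. Substituting each data point gives a linear system:
  4a + 2b + c = -15
  49a + 7b + c = -135
  81a + 9b + c = -211
Solving the system yields a = -2, b = -6, c = 5.
So g(t) = -2t^2 - 6t + 5.
Check: g(7) = -135. ✓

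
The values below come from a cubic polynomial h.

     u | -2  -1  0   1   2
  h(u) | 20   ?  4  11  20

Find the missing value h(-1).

5

The 4 known points determine the degree-3 polynomial uniquely.
Write h(u) = au^3 + bu^2 + cu + d. Substituting each data point gives a linear system:
  -8a + 4b - 2c + d = 20
  d = 4
  a + b + c + d = 11
  8a + 4b + 2c + d = 20
Solving the system yields a = -1, b = 4, c = 4, d = 4.
So h(u) = -u³ + 4u² + 4u + 4.
Then h(-1) = 5.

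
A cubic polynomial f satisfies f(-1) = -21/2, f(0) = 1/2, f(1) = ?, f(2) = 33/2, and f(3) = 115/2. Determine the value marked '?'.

7/2

On equispaced nodes a degree-3 polynomial has vanishing fourth forward difference, so
  f(-1) - 4·f(0) + 6·f(1) - 4·f(2) + f(3) = 0.
Substituting the known values and solving for f(1):
  6·f(1) = 21
  f(1) = 7/2.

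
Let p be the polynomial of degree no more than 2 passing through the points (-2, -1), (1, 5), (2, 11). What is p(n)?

Using the Lagrange interpolation formula with nodes -2, 1, 2:
  L_0(n) = (n - 1)(n - 2) / 12
  L_1(n) = (n + 2)(n - 2) / -3
  L_2(n) = (n + 2)(n - 1) / 4
Then p(n) = -1·L_0(n) + 5·L_1(n) + 11·L_2(n).
Expanding and collecting terms gives p(n) = n^2 + 3n + 1.
Check: p(-2) = -1. ✓

p(n) = n^2 + 3n + 1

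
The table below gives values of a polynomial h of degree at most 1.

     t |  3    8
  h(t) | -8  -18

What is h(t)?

Using the Lagrange interpolation formula with nodes 3, 8:
  L_0(t) = (t - 8) / -5
  L_1(t) = (t - 3) / 5
Then h(t) = -8·L_0(t) - 18·L_1(t).
Expanding and collecting terms gives h(t) = -2t - 2.
Check: h(3) = -8. ✓

h(t) = -2t - 2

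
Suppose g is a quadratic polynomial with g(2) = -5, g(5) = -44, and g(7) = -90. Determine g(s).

Write g(s) = as^2 + bs + c. Substituting each data point gives a linear system:
  4a + 2b + c = -5
  25a + 5b + c = -44
  49a + 7b + c = -90
Solving the system yields a = -2, b = 1, c = 1.
So g(s) = -2s^2 + s + 1.
Check: g(2) = -5. ✓

g(s) = -2s^2 + s + 1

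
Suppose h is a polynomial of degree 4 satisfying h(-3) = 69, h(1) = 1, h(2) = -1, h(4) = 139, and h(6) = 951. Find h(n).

Write h(n) = an^4 + bn^3 + cn^2 + dn + e. Substituting each data point gives a linear system:
  81a - 27b + 9c - 3d + e = 69
  a + b + c + d + e = 1
  16a + 8b + 4c + 2d + e = -1
  256a + 64b + 16c + 4d + e = 139
  1296a + 216b + 36c + 6d + e = 951
Solving the system yields a = 1, b = -1, c = -4, d = 2, e = 3.
So h(n) = n^4 - n^3 - 4n^2 + 2n + 3.
Check: h(1) = 1. ✓

h(n) = n^4 - n^3 - 4n^2 + 2n + 3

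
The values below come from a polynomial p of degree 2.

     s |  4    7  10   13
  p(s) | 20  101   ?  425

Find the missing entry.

236

The 3 known points determine the degree-2 polynomial uniquely.
Write p(s) = as^2 + bs + c. Substituting each data point gives a linear system:
  16a + 4b + c = 20
  49a + 7b + c = 101
  169a + 13b + c = 425
Solving the system yields a = 3, b = -6, c = -4.
So p(s) = 3s^2 - 6s - 4.
Then p(10) = 236.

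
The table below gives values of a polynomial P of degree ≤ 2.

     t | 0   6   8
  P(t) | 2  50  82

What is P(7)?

65

Write P(t) = at^2 + bt + c. Substituting each data point gives a linear system:
  c = 2
  36a + 6b + c = 50
  64a + 8b + c = 82
Solving the system yields a = 1, b = 2, c = 2.
So P(t) = t² + 2t + 2.
Then P(7) = 65.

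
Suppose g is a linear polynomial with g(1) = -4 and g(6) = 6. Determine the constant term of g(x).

-6

Write g(x) = ax + b. Substituting each data point gives a linear system:
  a + b = -4
  6a + b = 6
Solving the system yields a = 2, b = -6.
So g(x) = 2x - 6.
The constant term is -6.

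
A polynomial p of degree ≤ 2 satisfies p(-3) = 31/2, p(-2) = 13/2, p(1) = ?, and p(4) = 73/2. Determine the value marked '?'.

The 3 known points determine the degree-2 polynomial uniquely.
Write p(n) = an^2 + bn + c. Substituting each data point gives a linear system:
  9a - 3b + c = 31/2
  4a - 2b + c = 13/2
  16a + 4b + c = 73/2
Solving the system yields a = 2, b = 1, c = 1/2.
So p(n) = 2n^2 + n + 1/2.
Then p(1) = 7/2.

7/2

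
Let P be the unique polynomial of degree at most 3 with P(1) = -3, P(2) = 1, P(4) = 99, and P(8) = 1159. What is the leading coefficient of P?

Write P(n) = an^3 + bn^2 + cn + d. Substituting each data point gives a linear system:
  a + b + c + d = -3
  8a + 4b + 2c + d = 1
  64a + 16b + 4c + d = 99
  512a + 64b + 8c + d = 1159
Solving the system yields a = 3, b = -6, c = 1, d = -1.
So P(n) = 3n^3 - 6n^2 + n - 1.
The leading coefficient is 3.

3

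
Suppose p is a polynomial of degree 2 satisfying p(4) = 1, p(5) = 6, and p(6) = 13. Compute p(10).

61

Forward differences of the values at u = 4, 5, 6:
  p  : 1  6  13
  Δ  : 5  7
  Δ^2: 2
The second differences are constant, confirming degree 2.
Interpolating (Newton forward form) and evaluating at u = 10 gives p(10) = 61.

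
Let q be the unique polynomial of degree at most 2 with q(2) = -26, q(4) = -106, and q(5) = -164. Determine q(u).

q(u) = -6u^2 - 4u + 6

Write q(u) = au^2 + bu + c. Substituting each data point gives a linear system:
  4a + 2b + c = -26
  16a + 4b + c = -106
  25a + 5b + c = -164
Solving the system yields a = -6, b = -4, c = 6.
So q(u) = -6u^2 - 4u + 6.
Check: q(4) = -106. ✓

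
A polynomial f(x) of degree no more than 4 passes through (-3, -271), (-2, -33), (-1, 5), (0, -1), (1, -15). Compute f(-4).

-985

Using the Lagrange interpolation formula with nodes -3, -2, -1, 0, 1:
  L_0(x) = (x + 2)(x + 1)x(x - 1) / 24
  L_1(x) = (x + 3)(x + 1)x(x - 1) / -6
  L_2(x) = (x + 3)(x + 2)x(x - 1) / 4
  L_3(x) = (x + 3)(x + 2)(x + 1)(x - 1) / -6
  L_4(x) = (x + 3)(x + 2)(x + 1)x / 24
Then f(x) = -271·L_0(x) - 33·L_1(x) + 5·L_2(x) - 1·L_3(x) - 15·L_4(x).
Expanding and collecting terms gives f(x) = -5x⁴ - 4x³ + x² - 6x - 1.
Evaluating at x = -4: f(-4) = -985.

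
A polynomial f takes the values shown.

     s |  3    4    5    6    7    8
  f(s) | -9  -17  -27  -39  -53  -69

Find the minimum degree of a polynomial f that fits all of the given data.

2

Forward differences of the values at s = 3, 4, 5, 6, 7, 8:
  f  : -9  -17  -27  -39  -53  -69
  Δ  : -8  -10  -12  -14  -16
  Δ^2: -2  -2  -2  -2
  Δ^3: 0  0  0
  Δ^4: 0  0
  Δ^5: 0
The second differences are constant (-2) and nonzero, while all higher differences vanish, so the minimal degree is 2.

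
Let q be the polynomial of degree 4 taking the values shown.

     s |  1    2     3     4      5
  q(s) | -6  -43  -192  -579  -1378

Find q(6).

-2811

Using the Lagrange interpolation formula with nodes 1, 2, 3, 4, 5:
  L_0(s) = (s - 2)(s - 3)(s - 4)(s - 5) / 24
  L_1(s) = (s - 1)(s - 3)(s - 4)(s - 5) / -6
  L_2(s) = (s - 1)(s - 2)(s - 4)(s - 5) / 4
  L_3(s) = (s - 1)(s - 2)(s - 3)(s - 5) / -6
  L_4(s) = (s - 1)(s - 2)(s - 3)(s - 4) / 24
Then q(s) = -6·L_0(s) - 43·L_1(s) - 192·L_2(s) - 579·L_3(s) - 1378·L_4(s).
Expanding and collecting terms gives q(s) = -2s^4 - s^3 - 3.
Evaluating at s = 6: q(6) = -2811.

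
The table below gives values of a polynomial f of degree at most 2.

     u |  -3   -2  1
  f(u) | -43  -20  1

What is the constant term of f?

Write f(u) = au^2 + bu + c. Substituting each data point gives a linear system:
  9a - 3b + c = -43
  4a - 2b + c = -20
  a + b + c = 1
Solving the system yields a = -4, b = 3, c = 2.
So f(u) = -4u² + 3u + 2.
The constant term is 2.

2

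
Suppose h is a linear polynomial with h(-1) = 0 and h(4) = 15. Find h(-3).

-6

Write h(t) = at + b. Substituting each data point gives a linear system:
  -a + b = 0
  4a + b = 15
Solving the system yields a = 3, b = 3.
So h(t) = 3t + 3.
Then h(-3) = -6.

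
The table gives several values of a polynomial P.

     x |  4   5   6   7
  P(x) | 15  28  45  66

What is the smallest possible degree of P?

Forward differences of the values at x = 4, 5, 6, 7:
  P  : 15  28  45  66
  Δ  : 13  17  21
  Δ^2: 4  4
  Δ^3: 0
The second differences are constant (4) and nonzero, while all higher differences vanish, so the minimal degree is 2.

2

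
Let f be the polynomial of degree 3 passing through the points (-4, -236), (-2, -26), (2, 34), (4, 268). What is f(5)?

Write f(n) = an^3 + bn^2 + cn + d. Substituting each data point gives a linear system:
  -64a + 16b - 4c + d = -236
  -8a + 4b - 2c + d = -26
  8a + 4b + 2c + d = 34
  64a + 16b + 4c + d = 268
Solving the system yields a = 4, b = 1, c = -1, d = 0.
So f(n) = 4n³ + n² - n.
Then f(5) = 520.

520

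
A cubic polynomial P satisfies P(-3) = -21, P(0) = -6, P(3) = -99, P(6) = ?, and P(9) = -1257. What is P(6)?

-462

The 4 known points determine the degree-3 polynomial uniquely.
Write P(s) = as^3 + bs^2 + cs + d. Substituting each data point gives a linear system:
  -27a + 9b - 3c + d = -21
  d = -6
  27a + 9b + 3c + d = -99
  729a + 81b + 9c + d = -1257
Solving the system yields a = -1, b = -6, c = -4, d = -6.
So P(s) = -s^3 - 6s^2 - 4s - 6.
Then P(6) = -462.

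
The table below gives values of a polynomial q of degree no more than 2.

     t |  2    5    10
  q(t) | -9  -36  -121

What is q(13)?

Using the Lagrange interpolation formula with nodes 2, 5, 10:
  L_0(t) = (t - 5)(t - 10) / 24
  L_1(t) = (t - 2)(t - 10) / -15
  L_2(t) = (t - 2)(t - 5) / 40
Then q(t) = -9·L_0(t) - 36·L_1(t) - 121·L_2(t).
Expanding and collecting terms gives q(t) = -t^2 - 2t - 1.
Evaluating at t = 13: q(13) = -196.

-196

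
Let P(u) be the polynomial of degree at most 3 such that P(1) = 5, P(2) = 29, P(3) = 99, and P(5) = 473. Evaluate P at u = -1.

-1

Using the Lagrange interpolation formula with nodes 1, 2, 3, 5:
  L_0(u) = (u - 2)(u - 3)(u - 5) / -8
  L_1(u) = (u - 1)(u - 3)(u - 5) / 3
  L_2(u) = (u - 1)(u - 2)(u - 5) / -4
  L_3(u) = (u - 1)(u - 2)(u - 3) / 24
Then P(u) = 5·L_0(u) + 29·L_1(u) + 99·L_2(u) + 473·L_3(u).
Expanding and collecting terms gives P(u) = 4u³ - u² - u + 3.
Evaluating at u = -1: P(-1) = -1.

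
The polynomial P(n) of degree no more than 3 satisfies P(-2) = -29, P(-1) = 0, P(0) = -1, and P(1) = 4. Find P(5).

Write P(n) = an^3 + bn^2 + cn + d. Substituting each data point gives a linear system:
  -8a + 4b - 2c + d = -29
  -a + b - c + d = 0
  d = -1
  a + b + c + d = 4
Solving the system yields a = 6, b = 3, c = -4, d = -1.
So P(n) = 6n^3 + 3n^2 - 4n - 1.
Then P(5) = 804.

804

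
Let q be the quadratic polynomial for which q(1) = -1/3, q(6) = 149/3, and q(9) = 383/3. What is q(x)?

q(x) = 2x^2 - 4x + 5/3

Using the Lagrange interpolation formula with nodes 1, 6, 9:
  L_0(x) = (x - 6)(x - 9) / 40
  L_1(x) = (x - 1)(x - 9) / -15
  L_2(x) = (x - 1)(x - 6) / 24
Then q(x) = -1/3·L_0(x) + 149/3·L_1(x) + 383/3·L_2(x).
Expanding and collecting terms gives q(x) = 2x² - 4x + 5/3.
Check: q(6) = 149/3. ✓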